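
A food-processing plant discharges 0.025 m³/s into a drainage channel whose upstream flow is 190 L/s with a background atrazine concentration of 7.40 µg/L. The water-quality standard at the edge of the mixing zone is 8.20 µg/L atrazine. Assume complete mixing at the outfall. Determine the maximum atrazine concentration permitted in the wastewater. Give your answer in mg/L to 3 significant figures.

0.0143 mg/L

190 L/s = 0.19 m³/s.
7.40 µg/L = 0.0074 mg/L.
8.20 µg/L = 0.0082 mg/L.
Mass balance: 0.0082·0.215 = 0.025·Cₑ + 0.19·0.0074.
Cₑ = (0.001763 − 0.001406) / 0.025 = 0.01428 mg/L.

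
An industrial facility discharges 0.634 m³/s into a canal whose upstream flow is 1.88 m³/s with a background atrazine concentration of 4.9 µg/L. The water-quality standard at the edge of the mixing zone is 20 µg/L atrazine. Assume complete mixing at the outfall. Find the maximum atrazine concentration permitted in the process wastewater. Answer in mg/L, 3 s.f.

0.0648 mg/L

4.9 µg/L = 0.0049 mg/L.
20 µg/L = 0.02 mg/L.
Mass balance: 0.02·2.514 = 0.634·Cₑ + 1.88·0.0049.
Cₑ = (0.05028 − 0.009212) / 0.634 = 0.06478 mg/L.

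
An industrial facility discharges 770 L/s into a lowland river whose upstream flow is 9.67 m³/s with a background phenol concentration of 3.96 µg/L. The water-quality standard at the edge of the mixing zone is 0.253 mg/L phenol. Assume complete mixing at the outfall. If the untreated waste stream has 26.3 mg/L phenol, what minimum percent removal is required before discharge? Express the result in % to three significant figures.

87.1 %

770 L/s = 0.77 m³/s.
3.96 µg/L = 0.00396 mg/L.
Mass balance: 0.253·10.44 = 0.77·Cₑ + 9.67·0.00396.
Cₑ = (2.641 − 0.03829) / 0.77 = 3.381 mg/L.
Required removal = 1 − 3.381/26.3 = 87.15 %.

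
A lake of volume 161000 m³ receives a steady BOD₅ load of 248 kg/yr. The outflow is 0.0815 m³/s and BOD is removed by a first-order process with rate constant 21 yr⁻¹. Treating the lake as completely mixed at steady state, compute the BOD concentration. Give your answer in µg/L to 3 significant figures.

41.7 µg/L

Outflow Q = 0.0815 m³/s × 3.156e+07 s/yr = 2.572e+06 m³/yr.
Steady-state CSTR mass balance: W = Q·C + k·V·C, so C = W/(Q + kV).
Q + kV = 2.572e+06 + 21·161000 = 5.953e+06 m³/yr.
C = 248/5.953e+06 = 4.166e-05 kg/m³ = 0.04166 mg/L = 41.66 µg/L.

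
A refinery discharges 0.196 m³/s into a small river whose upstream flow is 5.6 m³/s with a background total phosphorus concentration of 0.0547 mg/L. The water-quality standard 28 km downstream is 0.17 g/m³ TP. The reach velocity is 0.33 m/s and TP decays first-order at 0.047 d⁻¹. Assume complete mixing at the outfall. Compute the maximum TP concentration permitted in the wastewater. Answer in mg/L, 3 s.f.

3.70 mg/L

Travel time to the compliance point: t = 2.8e+04/0.33 = 8.485e+04 s = 0.982 d; decay factor exp(−0.047·0.982) = 0.9549.
So the concentration just after mixing may be at most 0.17/0.9549 = 0.178 mg/L.
Mass balance: 0.178·5.796 = 0.196·Cₑ + 5.6·0.0547.
Cₑ = (1.032 − 0.3063) / 0.196 = 3.702 mg/L.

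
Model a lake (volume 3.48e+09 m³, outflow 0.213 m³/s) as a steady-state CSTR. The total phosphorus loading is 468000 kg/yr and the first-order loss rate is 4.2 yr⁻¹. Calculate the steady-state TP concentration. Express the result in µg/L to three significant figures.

32.0 µg/L

Outflow Q = 0.213 m³/s × 3.156e+07 s/yr = 6.722e+06 m³/yr.
Steady-state CSTR mass balance: W = Q·C + k·V·C, so C = W/(Q + kV).
Q + kV = 6.722e+06 + 4.2·3.48e+09 = 1.462e+10 m³/yr.
C = 468000/1.462e+10 = 3.2e-05 kg/m³ = 0.032 mg/L = 32 µg/L.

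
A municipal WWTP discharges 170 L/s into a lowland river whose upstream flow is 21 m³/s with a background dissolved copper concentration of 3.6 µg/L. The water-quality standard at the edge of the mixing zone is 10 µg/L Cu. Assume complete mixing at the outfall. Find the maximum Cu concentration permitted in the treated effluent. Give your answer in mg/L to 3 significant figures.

170 L/s = 0.17 m³/s.
3.6 µg/L = 0.0036 mg/L.
10 µg/L = 0.01 mg/L.
Mass balance: 0.01·21.17 = 0.17·Cₑ + 21·0.0036.
Cₑ = (0.2117 − 0.0756) / 0.17 = 0.8006 mg/L.

0.801 mg/L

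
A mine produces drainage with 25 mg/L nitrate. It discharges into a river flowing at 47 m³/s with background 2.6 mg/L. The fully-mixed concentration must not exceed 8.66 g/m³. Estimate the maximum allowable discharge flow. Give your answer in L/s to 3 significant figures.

17400 L/s

Mass balance at complete mixing: C_std·(Q_w + Q_r) = Q_w·C_e + Q_r·C_b.
Rearranging, Q_w = Q_r·(C_std − C_b)/(C_e − C_std) = 47·(8.66 − 2.6) / (25 − 8.66) = 17.43 m³/s.
= 1.743e+04 L/s.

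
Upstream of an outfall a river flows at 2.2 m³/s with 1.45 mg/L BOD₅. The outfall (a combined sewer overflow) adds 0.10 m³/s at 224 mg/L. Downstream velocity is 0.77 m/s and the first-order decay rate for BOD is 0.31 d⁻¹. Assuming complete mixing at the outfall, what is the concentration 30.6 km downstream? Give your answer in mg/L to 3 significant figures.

After complete mixing, C₀ = (0.1·224 + 2.2·1.45) / 2.3 = 11.13 mg/L.
Travel time t = 3.06e+04 m / 0.77 m/s = 3.974e+04 s = 0.46 d.
C = 11.13·exp(−0.31·0.46) = 11.13·0.8671 = 9.648 mg/L.

9.65 mg/L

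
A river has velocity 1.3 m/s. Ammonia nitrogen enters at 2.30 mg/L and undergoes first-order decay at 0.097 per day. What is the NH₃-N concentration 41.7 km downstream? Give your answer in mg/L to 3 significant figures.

2.22 mg/L

Travel time t = 41.7 km / 1.3 m/s = 4.17e+04/1.3 = 3.208e+04 s = 0.3713 d.
First-order decay: C = 2.30·exp(−0.097·0.3713) = 2.30·0.9646 = 2.219 mg/L.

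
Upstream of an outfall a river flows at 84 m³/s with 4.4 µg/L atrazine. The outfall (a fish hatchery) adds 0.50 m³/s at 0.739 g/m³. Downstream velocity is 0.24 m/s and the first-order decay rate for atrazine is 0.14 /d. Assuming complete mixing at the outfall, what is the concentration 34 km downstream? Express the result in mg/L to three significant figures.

4.4 µg/L = 0.0044 mg/L.
After complete mixing, C₀ = (0.5·0.739 + 84·0.0044) / 84.5 = 0.008747 mg/L.
Travel time t = 3.4e+04 m / 0.24 m/s = 1.417e+05 s = 1.64 d.
C = 0.008747·exp(−0.14·1.64) = 0.008747·0.7949 = 0.006953 mg/L.

0.00695 mg/L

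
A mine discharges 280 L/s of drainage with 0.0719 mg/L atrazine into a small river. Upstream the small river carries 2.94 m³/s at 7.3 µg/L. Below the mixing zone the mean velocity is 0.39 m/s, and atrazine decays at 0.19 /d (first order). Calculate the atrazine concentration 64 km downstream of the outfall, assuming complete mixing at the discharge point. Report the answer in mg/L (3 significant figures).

0.00900 mg/L

280 L/s = 0.28 m³/s.
7.3 µg/L = 0.0073 mg/L.
After complete mixing, C₀ = (0.28·0.0719 + 2.94·0.0073) / 3.22 = 0.01292 mg/L.
Travel time t = 6.4e+04 m / 0.39 m/s = 1.641e+05 s = 1.899 d.
C = 0.01292·exp(−0.19·1.899) = 0.01292·0.6971 = 0.009004 mg/L.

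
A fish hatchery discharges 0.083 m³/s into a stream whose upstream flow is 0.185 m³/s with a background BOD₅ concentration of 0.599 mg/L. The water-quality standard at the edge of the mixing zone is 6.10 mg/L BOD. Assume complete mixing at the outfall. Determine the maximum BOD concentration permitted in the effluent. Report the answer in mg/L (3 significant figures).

18.4 mg/L

Mass balance: 6.1·0.268 = 0.083·Cₑ + 0.185·0.599.
Cₑ = (1.635 − 0.1108) / 0.083 = 18.36 mg/L.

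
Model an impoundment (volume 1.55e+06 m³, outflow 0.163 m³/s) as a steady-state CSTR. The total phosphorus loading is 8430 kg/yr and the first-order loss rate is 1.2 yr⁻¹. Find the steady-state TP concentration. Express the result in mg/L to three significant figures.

1.20 mg/L

Outflow Q = 0.163 m³/s × 3.156e+07 s/yr = 5.144e+06 m³/yr.
Steady-state CSTR mass balance: W = Q·C + k·V·C, so C = W/(Q + kV).
Q + kV = 5.144e+06 + 1.2·1.55e+06 = 7.004e+06 m³/yr.
C = 8430/7.004e+06 = 0.001204 kg/m³ = 1.204 mg/L.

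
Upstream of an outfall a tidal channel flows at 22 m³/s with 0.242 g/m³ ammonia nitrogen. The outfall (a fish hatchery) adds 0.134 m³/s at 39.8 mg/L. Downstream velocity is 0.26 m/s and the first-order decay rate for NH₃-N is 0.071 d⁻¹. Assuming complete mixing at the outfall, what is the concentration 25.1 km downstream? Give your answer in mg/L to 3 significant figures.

After complete mixing, C₀ = (0.134·39.8 + 22·0.242) / 22.13 = 0.4815 mg/L.
Travel time t = 2.51e+04 m / 0.26 m/s = 9.654e+04 s = 1.117 d.
C = 0.4815·exp(−0.071·1.117) = 0.4815·0.9237 = 0.4448 mg/L.

0.445 mg/L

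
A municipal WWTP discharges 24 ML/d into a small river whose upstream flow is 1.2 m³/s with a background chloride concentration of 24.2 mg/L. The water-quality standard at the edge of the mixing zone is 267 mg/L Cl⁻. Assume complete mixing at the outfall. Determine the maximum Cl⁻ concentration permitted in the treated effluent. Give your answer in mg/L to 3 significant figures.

1320 mg/L

24 ML/d = 0.2778 m³/s.
Mass balance: 267·1.478 = 0.2778·Cₑ + 1.2·24.2.
Cₑ = (394.6 − 29.04) / 0.2778 = 1316 mg/L.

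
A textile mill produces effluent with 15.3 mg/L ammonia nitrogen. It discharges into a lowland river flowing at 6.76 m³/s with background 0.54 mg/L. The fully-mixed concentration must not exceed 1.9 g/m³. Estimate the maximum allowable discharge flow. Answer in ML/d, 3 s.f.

59.3 ML/d

Mass balance at complete mixing: C_std·(Q_w + Q_r) = Q_w·C_e + Q_r·C_b.
Rearranging, Q_w = Q_r·(C_std − C_b)/(C_e − C_std) = 6.76·(1.9 − 0.54) / (15.3 − 1.9) = 0.6861 m³/s.
= 59.28 ML/d.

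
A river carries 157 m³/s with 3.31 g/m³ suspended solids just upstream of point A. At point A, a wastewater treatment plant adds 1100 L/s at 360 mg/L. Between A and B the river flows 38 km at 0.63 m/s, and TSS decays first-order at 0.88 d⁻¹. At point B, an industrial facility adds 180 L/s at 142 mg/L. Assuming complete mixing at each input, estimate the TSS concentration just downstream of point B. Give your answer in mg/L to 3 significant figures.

3.29 mg/L

1100 L/s = 1.1 m³/s.
After input A: C = (157·3.31 + 1.1·360) / 158.1 = 5.792 mg/L.
Over the 38 km reach to input B (t = 6.032e+04 s = 0.6981 d), decay gives C = 5.792·exp(−0.88·0.6981) = 3.133 mg/L.
180 L/s = 0.18 m³/s.
After input B: C = (158.1·3.133 + 0.18·142) / 158.3 = 3.291 mg/L.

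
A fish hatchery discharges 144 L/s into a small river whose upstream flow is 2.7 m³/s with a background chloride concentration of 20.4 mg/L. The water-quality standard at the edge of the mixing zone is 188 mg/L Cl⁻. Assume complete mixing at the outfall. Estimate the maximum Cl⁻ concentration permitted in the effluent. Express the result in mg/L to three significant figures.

3330 mg/L

144 L/s = 0.144 m³/s.
Mass balance: 188·2.844 = 0.144·Cₑ + 2.7·20.4.
Cₑ = (534.7 − 55.08) / 0.144 = 3330 mg/L.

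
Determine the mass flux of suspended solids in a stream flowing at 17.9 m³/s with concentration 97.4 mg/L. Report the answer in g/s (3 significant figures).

Mass flux = Q·C = 17.9 m³/s × 97.4 g/m³ = 1743 g/s.

1740 g/s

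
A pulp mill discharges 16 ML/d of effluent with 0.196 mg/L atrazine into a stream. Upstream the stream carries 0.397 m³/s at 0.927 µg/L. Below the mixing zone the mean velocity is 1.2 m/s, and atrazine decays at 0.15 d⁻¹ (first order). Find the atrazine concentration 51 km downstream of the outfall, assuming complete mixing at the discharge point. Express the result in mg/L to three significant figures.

0.0585 mg/L

16 ML/d = 0.1852 m³/s.
0.927 µg/L = 0.000927 mg/L.
After complete mixing, C₀ = (0.1852·0.196 + 0.397·0.000927) / 0.5822 = 0.06298 mg/L.
Travel time t = 5.1e+04 m / 1.2 m/s = 4.25e+04 s = 0.4919 d.
C = 0.06298·exp(−0.15·0.4919) = 0.06298·0.9289 = 0.0585 mg/L.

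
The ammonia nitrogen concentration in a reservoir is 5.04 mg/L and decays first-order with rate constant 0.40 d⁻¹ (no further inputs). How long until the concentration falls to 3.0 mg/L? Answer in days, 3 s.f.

1.30 d

t = ln(C₀/C)/k = ln(5.04/3.0)/0.40 = 0.5188/0.40 = 1.297 d.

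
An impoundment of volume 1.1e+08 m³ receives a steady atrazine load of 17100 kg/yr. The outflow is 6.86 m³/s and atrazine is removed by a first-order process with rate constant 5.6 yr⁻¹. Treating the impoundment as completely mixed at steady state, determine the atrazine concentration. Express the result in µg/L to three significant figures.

20.5 µg/L

Outflow Q = 6.86 m³/s × 3.156e+07 s/yr = 2.165e+08 m³/yr.
Steady-state CSTR mass balance: W = Q·C + k·V·C, so C = W/(Q + kV).
Q + kV = 2.165e+08 + 5.6·1.1e+08 = 8.325e+08 m³/yr.
C = 17100/8.325e+08 = 2.054e-05 kg/m³ = 0.02054 mg/L = 20.54 µg/L.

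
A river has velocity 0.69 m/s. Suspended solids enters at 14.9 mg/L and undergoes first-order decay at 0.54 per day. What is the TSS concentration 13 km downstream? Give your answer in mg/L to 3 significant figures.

13.2 mg/L

Travel time t = 13 km / 0.69 m/s = 1.3e+04/0.69 = 1.884e+04 s = 0.2181 d.
First-order decay: C = 14.9·exp(−0.54·0.2181) = 14.9·0.8889 = 13.24 mg/L.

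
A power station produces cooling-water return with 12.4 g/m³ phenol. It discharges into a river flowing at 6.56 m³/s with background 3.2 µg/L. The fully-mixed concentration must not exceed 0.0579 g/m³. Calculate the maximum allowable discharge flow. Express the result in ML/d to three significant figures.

3.2 µg/L = 0.0032 mg/L.
Mass balance at complete mixing: C_std·(Q_w + Q_r) = Q_w·C_e + Q_r·C_b.
Rearranging, Q_w = Q_r·(C_std − C_b)/(C_e − C_std) = 6.56·(0.0579 − 0.0032) / (12.4 − 0.0579) = 0.02907 m³/s.
= 2.512 ML/d.

2.51 ML/d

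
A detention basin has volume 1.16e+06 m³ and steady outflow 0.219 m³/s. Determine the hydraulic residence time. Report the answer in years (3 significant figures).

Q = 0.219 m³/s × 3.156e+07 s/yr = 6.911e+06 m³/yr.
Hydraulic residence time τ = V/Q = 1.16e+06/6.911e+06 = 0.1678 yr.

0.168 yr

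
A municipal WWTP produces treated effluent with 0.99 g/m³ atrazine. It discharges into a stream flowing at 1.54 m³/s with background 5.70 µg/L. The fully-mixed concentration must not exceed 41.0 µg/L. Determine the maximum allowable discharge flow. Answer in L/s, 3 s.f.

57.3 L/s

5.70 µg/L = 0.0057 mg/L.
41.0 µg/L = 0.041 mg/L.
Mass balance at complete mixing: C_std·(Q_w + Q_r) = Q_w·C_e + Q_r·C_b.
Rearranging, Q_w = Q_r·(C_std − C_b)/(C_e − C_std) = 1.54·(0.041 − 0.0057) / (0.99 − 0.041) = 0.05728 m³/s.
= 57.28 L/s.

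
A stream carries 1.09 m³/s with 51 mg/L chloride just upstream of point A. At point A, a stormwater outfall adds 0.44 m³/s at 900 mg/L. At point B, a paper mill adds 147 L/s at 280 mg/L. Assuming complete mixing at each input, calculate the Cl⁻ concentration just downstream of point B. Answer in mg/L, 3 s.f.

294 mg/L

After input A: C = (1.09·51 + 0.44·900) / 1.53 = 295.2 mg/L.
147 L/s = 0.147 m³/s.
After input B: C = (1.53·295.2 + 0.147·280) / 1.677 = 293.8 mg/L.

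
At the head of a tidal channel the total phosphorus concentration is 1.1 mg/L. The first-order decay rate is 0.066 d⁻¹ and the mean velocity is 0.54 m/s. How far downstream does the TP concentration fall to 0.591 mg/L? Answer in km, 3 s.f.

439 km

From C = C₀·e^(−kt), t = ln(C₀/C)/k = ln(1.1/0.591)/0.066 = 0.6212/0.066 = 9.413 d.
Distance = v·t = 0.54 m/s × 8.133e+05 s = 4.392e+05 m = 439.2 km.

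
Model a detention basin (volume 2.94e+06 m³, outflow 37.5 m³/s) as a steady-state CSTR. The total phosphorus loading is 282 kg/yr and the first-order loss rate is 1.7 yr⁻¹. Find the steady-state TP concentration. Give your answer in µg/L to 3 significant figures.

0.237 µg/L

Outflow Q = 37.5 m³/s × 3.156e+07 s/yr = 1.183e+09 m³/yr.
Steady-state CSTR mass balance: W = Q·C + k·V·C, so C = W/(Q + kV).
Q + kV = 1.183e+09 + 1.7·2.94e+06 = 1.188e+09 m³/yr.
C = 282/1.188e+09 = 2.373e-07 kg/m³ = 0.0002373 mg/L = 0.2373 µg/L.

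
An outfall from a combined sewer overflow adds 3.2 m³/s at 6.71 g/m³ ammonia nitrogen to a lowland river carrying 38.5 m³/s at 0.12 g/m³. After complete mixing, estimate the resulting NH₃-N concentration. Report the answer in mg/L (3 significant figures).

0.626 mg/L

Flow-weighted mixing gives C = (3.2·6.71 + 38.5·0.12) / (3.2 + 38.5) = 26.09/41.7 = 0.6257 mg/L.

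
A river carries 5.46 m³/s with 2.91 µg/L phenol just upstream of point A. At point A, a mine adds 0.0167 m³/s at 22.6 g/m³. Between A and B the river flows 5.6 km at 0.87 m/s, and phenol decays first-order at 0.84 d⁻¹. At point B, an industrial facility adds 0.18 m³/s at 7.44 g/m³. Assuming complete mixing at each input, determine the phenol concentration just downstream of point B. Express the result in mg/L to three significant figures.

0.302 mg/L

2.91 µg/L = 0.00291 mg/L.
After input A: C = (5.46·0.00291 + 0.0167·22.6) / 5.477 = 0.07181 mg/L.
Over the 5.6 km reach to input B (t = 6437 s = 0.0745 d), decay gives C = 0.07181·exp(−0.84·0.0745) = 0.06746 mg/L.
After input B: C = (5.477·0.06746 + 0.18·7.44) / 5.657 = 0.3021 mg/L.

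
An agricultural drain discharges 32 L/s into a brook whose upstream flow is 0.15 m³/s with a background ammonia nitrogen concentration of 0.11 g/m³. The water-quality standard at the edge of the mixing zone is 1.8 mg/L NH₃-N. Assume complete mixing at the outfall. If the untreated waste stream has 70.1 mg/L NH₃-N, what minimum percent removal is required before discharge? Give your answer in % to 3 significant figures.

86.1 %

32 L/s = 0.032 m³/s.
Mass balance: 1.8·0.182 = 0.032·Cₑ + 0.15·0.11.
Cₑ = (0.3276 − 0.0165) / 0.032 = 9.722 mg/L.
Required removal = 1 − 9.722/70.1 = 86.13 %.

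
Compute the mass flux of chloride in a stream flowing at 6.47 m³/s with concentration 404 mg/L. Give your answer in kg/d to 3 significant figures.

Mass flux = Q·C = 6.47 m³/s × 404 g/m³ = 2614 g/s.
= 2614 g/s × 86.4 = 2.258e+05 kg/d.

226000 kg/d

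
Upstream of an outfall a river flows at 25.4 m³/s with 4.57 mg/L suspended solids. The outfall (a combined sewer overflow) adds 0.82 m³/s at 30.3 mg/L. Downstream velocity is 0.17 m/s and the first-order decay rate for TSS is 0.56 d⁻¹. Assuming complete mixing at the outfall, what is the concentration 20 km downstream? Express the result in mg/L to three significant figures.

After complete mixing, C₀ = (0.82·30.3 + 25.4·4.57) / 26.22 = 5.375 mg/L.
Travel time t = 2e+04 m / 0.17 m/s = 1.176e+05 s = 1.362 d.
C = 5.375·exp(−0.56·1.362) = 5.375·0.4665 = 2.507 mg/L.

2.51 mg/L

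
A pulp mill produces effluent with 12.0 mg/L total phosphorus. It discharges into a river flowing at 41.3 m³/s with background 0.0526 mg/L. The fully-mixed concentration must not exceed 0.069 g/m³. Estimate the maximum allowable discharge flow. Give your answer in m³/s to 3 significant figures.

Mass balance at complete mixing: C_std·(Q_w + Q_r) = Q_w·C_e + Q_r·C_b.
Rearranging, Q_w = Q_r·(C_std − C_b)/(C_e − C_std) = 41.3·(0.069 − 0.0526) / (12 − 0.069) = 0.05677 m³/s.

0.0568 m³/s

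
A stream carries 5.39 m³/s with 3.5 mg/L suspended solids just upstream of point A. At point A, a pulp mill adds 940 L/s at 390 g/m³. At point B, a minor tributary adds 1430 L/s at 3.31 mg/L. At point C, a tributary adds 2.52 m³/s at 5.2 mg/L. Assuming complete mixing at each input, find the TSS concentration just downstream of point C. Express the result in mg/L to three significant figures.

39.2 mg/L

940 L/s = 0.94 m³/s.
After input A: C = (5.39·3.5 + 0.94·390) / 6.33 = 60.89 mg/L.
1430 L/s = 1.43 m³/s.
After input B: C = (6.33·60.89 + 1.43·3.31) / 7.76 = 50.28 mg/L.
After input C: C = (7.76·50.28 + 2.52·5.2) / 10.28 = 39.23 mg/L.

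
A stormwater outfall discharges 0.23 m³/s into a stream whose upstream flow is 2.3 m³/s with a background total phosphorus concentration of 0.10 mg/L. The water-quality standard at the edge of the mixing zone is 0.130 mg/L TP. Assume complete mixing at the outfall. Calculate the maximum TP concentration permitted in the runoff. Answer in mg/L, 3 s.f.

0.430 mg/L

Mass balance: 0.13·2.53 = 0.23·Cₑ + 2.3·0.1.
Cₑ = (0.3289 − 0.23) / 0.23 = 0.43 mg/L.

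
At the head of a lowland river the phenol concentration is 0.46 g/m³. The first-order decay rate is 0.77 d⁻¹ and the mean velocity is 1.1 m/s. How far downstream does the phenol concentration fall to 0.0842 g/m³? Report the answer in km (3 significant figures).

210 km

From C = C₀·e^(−kt), t = ln(C₀/C)/k = ln(0.46/0.0842)/0.77 = 1.698/0.77 = 2.205 d.
Distance = v·t = 1.1 m/s × 1.905e+05 s = 2.096e+05 m = 209.6 km.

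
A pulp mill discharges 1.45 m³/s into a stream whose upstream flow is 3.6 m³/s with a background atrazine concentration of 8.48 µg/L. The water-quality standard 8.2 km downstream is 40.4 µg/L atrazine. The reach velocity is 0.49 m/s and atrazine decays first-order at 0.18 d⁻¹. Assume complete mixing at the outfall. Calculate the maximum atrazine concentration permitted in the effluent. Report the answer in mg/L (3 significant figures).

0.125 mg/L

8.48 µg/L = 0.00848 mg/L.
40.4 µg/L = 0.0404 mg/L.
Travel time to the compliance point: t = 8200/0.49 = 1.673e+04 s = 0.1937 d; decay factor exp(−0.18·0.1937) = 0.9657.
So the concentration just after mixing may be at most 0.0404/0.9657 = 0.04183 mg/L.
Mass balance: 0.04183·5.05 = 1.45·Cₑ + 3.6·0.00848.
Cₑ = (0.2113 − 0.03053) / 1.45 = 0.1246 mg/L.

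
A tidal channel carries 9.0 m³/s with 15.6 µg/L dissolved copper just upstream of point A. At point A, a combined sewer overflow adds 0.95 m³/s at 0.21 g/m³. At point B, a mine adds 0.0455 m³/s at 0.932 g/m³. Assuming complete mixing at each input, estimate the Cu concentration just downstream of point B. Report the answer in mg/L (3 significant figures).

0.0382 mg/L

15.6 µg/L = 0.0156 mg/L.
After input A: C = (9·0.0156 + 0.95·0.21) / 9.95 = 0.03416 mg/L.
After input B: C = (9.95·0.03416 + 0.0455·0.932) / 9.995 = 0.03825 mg/L.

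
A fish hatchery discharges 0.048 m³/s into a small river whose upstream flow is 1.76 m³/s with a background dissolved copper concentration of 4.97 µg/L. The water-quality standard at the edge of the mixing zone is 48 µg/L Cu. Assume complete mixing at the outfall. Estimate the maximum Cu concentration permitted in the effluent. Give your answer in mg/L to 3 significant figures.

1.63 mg/L

4.97 µg/L = 0.00497 mg/L.
48 µg/L = 0.048 mg/L.
Mass balance: 0.048·1.808 = 0.048·Cₑ + 1.76·0.00497.
Cₑ = (0.08678 − 0.008747) / 0.048 = 1.626 mg/L.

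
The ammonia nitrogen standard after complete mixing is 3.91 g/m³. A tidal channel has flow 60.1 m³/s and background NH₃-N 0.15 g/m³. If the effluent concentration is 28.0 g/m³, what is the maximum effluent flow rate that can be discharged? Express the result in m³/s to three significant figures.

Mass balance at complete mixing: C_std·(Q_w + Q_r) = Q_w·C_e + Q_r·C_b.
Rearranging, Q_w = Q_r·(C_std − C_b)/(C_e − C_std) = 60.1·(3.91 − 0.15) / (28 − 3.91) = 9.38 m³/s.

9.38 m³/s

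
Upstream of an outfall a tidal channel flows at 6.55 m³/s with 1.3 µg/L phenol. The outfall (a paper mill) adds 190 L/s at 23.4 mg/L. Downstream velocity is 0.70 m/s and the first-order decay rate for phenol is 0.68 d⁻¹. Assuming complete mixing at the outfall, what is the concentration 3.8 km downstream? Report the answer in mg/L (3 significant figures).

190 L/s = 0.19 m³/s.
1.3 µg/L = 0.0013 mg/L.
After complete mixing, C₀ = (0.19·23.4 + 6.55·0.0013) / 6.74 = 0.6609 mg/L.
Travel time t = 3800 m / 0.70 m/s = 5429 s = 0.06283 d.
C = 0.6609·exp(−0.68·0.06283) = 0.6609·0.9582 = 0.6333 mg/L.

0.633 mg/L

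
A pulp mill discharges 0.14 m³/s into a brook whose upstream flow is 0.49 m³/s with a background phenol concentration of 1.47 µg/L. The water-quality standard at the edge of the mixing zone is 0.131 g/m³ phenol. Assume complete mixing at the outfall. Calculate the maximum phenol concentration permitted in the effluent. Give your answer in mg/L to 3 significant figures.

0.584 mg/L

1.47 µg/L = 0.00147 mg/L.
Mass balance: 0.131·0.63 = 0.14·Cₑ + 0.49·0.00147.
Cₑ = (0.08253 − 0.0007203) / 0.14 = 0.5844 mg/L.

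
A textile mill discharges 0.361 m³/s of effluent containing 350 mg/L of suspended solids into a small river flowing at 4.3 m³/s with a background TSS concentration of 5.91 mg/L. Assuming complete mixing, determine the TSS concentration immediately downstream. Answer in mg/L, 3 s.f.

Flow-weighted mixing gives C = (0.361·350 + 4.3·5.91) / (0.361 + 4.3) = 151.8/4.661 = 32.56 mg/L.

32.6 mg/L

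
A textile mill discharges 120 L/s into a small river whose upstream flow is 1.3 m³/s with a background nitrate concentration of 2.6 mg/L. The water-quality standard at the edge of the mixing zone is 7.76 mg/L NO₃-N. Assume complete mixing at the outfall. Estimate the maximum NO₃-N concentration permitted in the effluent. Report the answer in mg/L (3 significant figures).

120 L/s = 0.12 m³/s.
Mass balance: 7.76·1.42 = 0.12·Cₑ + 1.3·2.6.
Cₑ = (11.02 − 3.38) / 0.12 = 63.66 mg/L.

63.7 mg/L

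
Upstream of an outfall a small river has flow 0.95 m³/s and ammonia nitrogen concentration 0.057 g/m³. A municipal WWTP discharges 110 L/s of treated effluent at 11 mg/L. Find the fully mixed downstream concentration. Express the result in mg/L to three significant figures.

1.19 mg/L

110 L/s = 0.11 m³/s.
By mass balance at complete mixing, C = (0.11·11 + 0.95·0.057) / (0.11 + 0.95) = 1.264/1.06 = 1.193 mg/L.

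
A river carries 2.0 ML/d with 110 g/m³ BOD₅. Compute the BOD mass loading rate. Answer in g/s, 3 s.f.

2.0 ML/d = 0.02315 m³/s.
Mass flux = Q·C = 0.02315 m³/s × 110 g/m³ = 2.546 g/s.

2.55 g/s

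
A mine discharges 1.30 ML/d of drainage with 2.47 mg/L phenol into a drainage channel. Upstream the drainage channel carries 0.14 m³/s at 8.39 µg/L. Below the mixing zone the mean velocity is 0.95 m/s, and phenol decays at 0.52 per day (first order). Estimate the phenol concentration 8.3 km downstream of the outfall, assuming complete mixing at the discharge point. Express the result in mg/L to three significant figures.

1.30 ML/d = 0.01505 m³/s.
8.39 µg/L = 0.00839 mg/L.
After complete mixing, C₀ = (0.01505·2.47 + 0.14·0.00839) / 0.155 = 0.2473 mg/L.
Travel time t = 8300 m / 0.95 m/s = 8737 s = 0.1011 d.
C = 0.2473·exp(−0.52·0.1011) = 0.2473·0.9488 = 0.2346 mg/L.

0.235 mg/L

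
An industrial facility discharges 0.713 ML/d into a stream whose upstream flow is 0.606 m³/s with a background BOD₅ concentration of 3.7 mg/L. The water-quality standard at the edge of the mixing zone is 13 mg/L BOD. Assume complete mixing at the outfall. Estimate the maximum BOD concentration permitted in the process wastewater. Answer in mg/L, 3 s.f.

696 mg/L

0.713 ML/d = 0.008252 m³/s.
Mass balance: 13·0.6143 = 0.008252·Cₑ + 0.606·3.7.
Cₑ = (7.985 − 2.242) / 0.008252 = 695.9 mg/L.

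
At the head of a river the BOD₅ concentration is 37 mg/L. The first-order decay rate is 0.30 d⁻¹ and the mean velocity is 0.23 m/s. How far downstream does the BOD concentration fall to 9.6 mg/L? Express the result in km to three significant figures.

89.4 km

From C = C₀·e^(−kt), t = ln(C₀/C)/k = ln(37/9.6)/0.30 = 1.349/0.30 = 4.497 d.
Distance = v·t = 0.23 m/s × 3.886e+05 s = 8.937e+04 m = 89.37 km.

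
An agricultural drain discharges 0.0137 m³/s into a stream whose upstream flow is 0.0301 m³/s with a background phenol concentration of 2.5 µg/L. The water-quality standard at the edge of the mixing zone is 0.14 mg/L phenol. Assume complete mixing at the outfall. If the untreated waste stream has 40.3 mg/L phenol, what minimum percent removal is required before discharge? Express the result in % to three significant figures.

98.9 %

2.5 µg/L = 0.0025 mg/L.
Mass balance: 0.14·0.0438 = 0.0137·Cₑ + 0.0301·0.0025.
Cₑ = (0.006132 − 7.525e-05) / 0.0137 = 0.4421 mg/L.
Required removal = 1 − 0.4421/40.3 = 98.9 %.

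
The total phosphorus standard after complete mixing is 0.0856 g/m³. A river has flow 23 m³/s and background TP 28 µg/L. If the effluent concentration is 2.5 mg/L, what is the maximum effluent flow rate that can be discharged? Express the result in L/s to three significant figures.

28 µg/L = 0.028 mg/L.
Mass balance at complete mixing: C_std·(Q_w + Q_r) = Q_w·C_e + Q_r·C_b.
Rearranging, Q_w = Q_r·(C_std − C_b)/(C_e − C_std) = 23·(0.0856 − 0.028) / (2.5 − 0.0856) = 0.5487 m³/s.
= 548.7 L/s.

549 L/s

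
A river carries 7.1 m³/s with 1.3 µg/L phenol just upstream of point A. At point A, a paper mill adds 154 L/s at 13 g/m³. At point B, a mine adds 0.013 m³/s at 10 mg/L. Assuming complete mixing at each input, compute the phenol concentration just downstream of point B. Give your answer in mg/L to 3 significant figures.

0.295 mg/L

1.3 µg/L = 0.0013 mg/L.
154 L/s = 0.154 m³/s.
After input A: C = (7.1·0.0013 + 0.154·13) / 7.254 = 0.2773 mg/L.
After input B: C = (7.254·0.2773 + 0.013·10) / 7.267 = 0.2947 mg/L.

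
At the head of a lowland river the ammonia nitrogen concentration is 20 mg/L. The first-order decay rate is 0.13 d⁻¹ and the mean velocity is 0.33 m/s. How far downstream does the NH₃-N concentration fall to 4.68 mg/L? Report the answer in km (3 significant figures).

From C = C₀·e^(−kt), t = ln(C₀/C)/k = ln(20/4.68)/0.13 = 1.452/0.13 = 11.17 d.
Distance = v·t = 0.33 m/s × 9.653e+05 s = 3.186e+05 m = 318.6 km.

319 km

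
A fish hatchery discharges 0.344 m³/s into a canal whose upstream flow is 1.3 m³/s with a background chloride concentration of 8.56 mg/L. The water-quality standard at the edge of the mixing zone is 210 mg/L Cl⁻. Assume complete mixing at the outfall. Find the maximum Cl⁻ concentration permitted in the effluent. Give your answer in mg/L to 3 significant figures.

971 mg/L

Mass balance: 210·1.644 = 0.344·Cₑ + 1.3·8.56.
Cₑ = (345.2 − 11.13) / 0.344 = 971.3 mg/L.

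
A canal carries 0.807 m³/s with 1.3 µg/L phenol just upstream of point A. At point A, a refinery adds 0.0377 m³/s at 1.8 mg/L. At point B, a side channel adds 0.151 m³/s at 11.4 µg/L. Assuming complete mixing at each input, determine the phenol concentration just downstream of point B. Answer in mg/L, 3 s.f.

1.3 µg/L = 0.0013 mg/L.
After input A: C = (0.807·0.0013 + 0.0377·1.8) / 0.8447 = 0.08158 mg/L.
11.4 µg/L = 0.0114 mg/L.
After input B: C = (0.8447·0.08158 + 0.151·0.0114) / 0.9957 = 0.07094 mg/L.

0.0709 mg/L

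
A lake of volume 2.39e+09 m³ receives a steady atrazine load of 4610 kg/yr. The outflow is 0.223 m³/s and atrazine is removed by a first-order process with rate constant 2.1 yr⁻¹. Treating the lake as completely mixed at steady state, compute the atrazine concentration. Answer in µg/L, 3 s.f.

Outflow Q = 0.223 m³/s × 3.156e+07 s/yr = 7.037e+06 m³/yr.
Steady-state CSTR mass balance: W = Q·C + k·V·C, so C = W/(Q + kV).
Q + kV = 7.037e+06 + 2.1·2.39e+09 = 5.026e+09 m³/yr.
C = 4610/5.026e+09 = 9.172e-07 kg/m³ = 0.0009172 mg/L = 0.9172 µg/L.

0.917 µg/L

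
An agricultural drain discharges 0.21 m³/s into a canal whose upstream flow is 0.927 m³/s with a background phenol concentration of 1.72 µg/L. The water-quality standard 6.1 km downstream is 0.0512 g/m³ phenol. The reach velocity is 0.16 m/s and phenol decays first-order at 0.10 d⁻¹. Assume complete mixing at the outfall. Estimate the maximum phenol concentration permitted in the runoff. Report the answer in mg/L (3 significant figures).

1.72 µg/L = 0.00172 mg/L.
Travel time to the compliance point: t = 6100/0.16 = 3.812e+04 s = 0.4413 d; decay factor exp(−0.10·0.4413) = 0.9568.
So the concentration just after mixing may be at most 0.0512/0.9568 = 0.05351 mg/L.
Mass balance: 0.05351·1.137 = 0.21·Cₑ + 0.927·0.00172.
Cₑ = (0.06084 − 0.001594) / 0.21 = 0.2821 mg/L.

0.282 mg/L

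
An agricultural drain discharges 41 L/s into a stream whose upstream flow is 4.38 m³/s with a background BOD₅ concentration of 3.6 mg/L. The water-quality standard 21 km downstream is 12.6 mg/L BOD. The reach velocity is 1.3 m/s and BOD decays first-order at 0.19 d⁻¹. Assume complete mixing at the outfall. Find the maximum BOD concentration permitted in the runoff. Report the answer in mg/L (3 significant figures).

41 L/s = 0.041 m³/s.
Travel time to the compliance point: t = 2.1e+04/1.3 = 1.615e+04 s = 0.187 d; decay factor exp(−0.19·0.187) = 0.9651.
So the concentration just after mixing may be at most 12.6/0.9651 = 13.06 mg/L.
Mass balance: 13.06·4.421 = 0.041·Cₑ + 4.38·3.6.
Cₑ = (57.72 − 15.77) / 0.041 = 1023 mg/L.

1020 mg/L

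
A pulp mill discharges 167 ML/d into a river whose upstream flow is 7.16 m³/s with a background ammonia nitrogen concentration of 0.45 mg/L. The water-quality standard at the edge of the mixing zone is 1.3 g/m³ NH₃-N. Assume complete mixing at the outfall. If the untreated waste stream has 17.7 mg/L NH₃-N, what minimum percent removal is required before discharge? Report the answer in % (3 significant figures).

74.9 %

167 ML/d = 1.933 m³/s.
Mass balance: 1.3·9.093 = 1.933·Cₑ + 7.16·0.45.
Cₑ = (11.82 − 3.222) / 1.933 = 4.449 mg/L.
Required removal = 1 − 4.449/17.7 = 74.87 %.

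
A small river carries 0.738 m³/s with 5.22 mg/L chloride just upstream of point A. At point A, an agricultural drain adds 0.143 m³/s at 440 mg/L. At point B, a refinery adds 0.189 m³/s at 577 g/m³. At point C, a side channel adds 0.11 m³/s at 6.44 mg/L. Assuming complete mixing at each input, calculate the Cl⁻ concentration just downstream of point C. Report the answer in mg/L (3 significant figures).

After input A: C = (0.738·5.22 + 0.143·440) / 0.881 = 75.79 mg/L.
After input B: C = (0.881·75.79 + 0.189·577) / 1.07 = 164.3 mg/L.
After input C: C = (1.07·164.3 + 0.11·6.44) / 1.18 = 149.6 mg/L.

150 mg/L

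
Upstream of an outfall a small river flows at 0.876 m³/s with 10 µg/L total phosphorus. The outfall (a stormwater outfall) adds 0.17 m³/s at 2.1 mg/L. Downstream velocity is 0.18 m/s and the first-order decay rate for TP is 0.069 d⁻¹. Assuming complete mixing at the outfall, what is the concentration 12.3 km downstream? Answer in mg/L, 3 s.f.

10 µg/L = 0.01 mg/L.
After complete mixing, C₀ = (0.17·2.1 + 0.876·0.01) / 1.046 = 0.3497 mg/L.
Travel time t = 1.23e+04 m / 0.18 m/s = 6.833e+04 s = 0.7909 d.
C = 0.3497·exp(−0.069·0.7909) = 0.3497·0.9469 = 0.3311 mg/L.

0.331 mg/L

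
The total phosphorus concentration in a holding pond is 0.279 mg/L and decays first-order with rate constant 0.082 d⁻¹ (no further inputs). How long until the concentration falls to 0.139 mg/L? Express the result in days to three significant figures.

t = ln(C₀/C)/k = ln(0.279/0.139)/0.082 = 0.6967/0.082 = 8.497 d.

8.50 d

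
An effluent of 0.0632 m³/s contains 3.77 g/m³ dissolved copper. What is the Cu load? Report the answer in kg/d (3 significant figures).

20.6 kg/d

Mass flux = Q·C = 0.0632 m³/s × 3.77 g/m³ = 0.2383 g/s.
= 0.2383 g/s × 86.4 = 20.59 kg/d.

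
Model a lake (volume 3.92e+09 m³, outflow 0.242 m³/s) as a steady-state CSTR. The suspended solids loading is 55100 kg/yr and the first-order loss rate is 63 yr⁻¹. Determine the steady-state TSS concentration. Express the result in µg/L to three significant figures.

Outflow Q = 0.242 m³/s × 3.156e+07 s/yr = 7.637e+06 m³/yr.
Steady-state CSTR mass balance: W = Q·C + k·V·C, so C = W/(Q + kV).
Q + kV = 7.637e+06 + 63·3.92e+09 = 2.47e+11 m³/yr.
C = 55100/2.47e+11 = 2.231e-07 kg/m³ = 0.0002231 mg/L = 0.2231 µg/L.

0.223 µg/L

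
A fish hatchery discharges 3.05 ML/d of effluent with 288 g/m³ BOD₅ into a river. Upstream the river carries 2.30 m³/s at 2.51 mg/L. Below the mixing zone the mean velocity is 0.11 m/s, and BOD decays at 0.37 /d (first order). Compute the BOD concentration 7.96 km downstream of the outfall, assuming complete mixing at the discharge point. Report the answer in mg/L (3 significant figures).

5.01 mg/L

3.05 ML/d = 0.0353 m³/s.
After complete mixing, C₀ = (0.0353·288 + 2.3·2.51) / 2.335 = 6.826 mg/L.
Travel time t = 7960 m / 0.11 m/s = 7.236e+04 s = 0.8375 d.
C = 6.826·exp(−0.37·0.8375) = 6.826·0.7335 = 5.007 mg/L.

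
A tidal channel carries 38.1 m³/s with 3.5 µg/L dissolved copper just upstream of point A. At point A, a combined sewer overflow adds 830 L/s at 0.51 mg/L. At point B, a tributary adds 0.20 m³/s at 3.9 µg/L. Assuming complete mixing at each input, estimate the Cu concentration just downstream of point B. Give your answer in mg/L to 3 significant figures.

3.5 µg/L = 0.0035 mg/L.
830 L/s = 0.83 m³/s.
After input A: C = (38.1·0.0035 + 0.83·0.51) / 38.93 = 0.0143 mg/L.
3.9 µg/L = 0.0039 mg/L.
After input B: C = (38.93·0.0143 + 0.2·0.0039) / 39.13 = 0.01425 mg/L.

0.0142 mg/L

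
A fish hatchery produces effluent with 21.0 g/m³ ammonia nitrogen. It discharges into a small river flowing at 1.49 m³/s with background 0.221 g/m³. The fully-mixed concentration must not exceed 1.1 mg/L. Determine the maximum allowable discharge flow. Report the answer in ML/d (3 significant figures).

5.69 ML/d

Mass balance at complete mixing: C_std·(Q_w + Q_r) = Q_w·C_e + Q_r·C_b.
Rearranging, Q_w = Q_r·(C_std − C_b)/(C_e − C_std) = 1.49·(1.1 − 0.221) / (21 − 1.1) = 0.06581 m³/s.
= 5.686 ML/d.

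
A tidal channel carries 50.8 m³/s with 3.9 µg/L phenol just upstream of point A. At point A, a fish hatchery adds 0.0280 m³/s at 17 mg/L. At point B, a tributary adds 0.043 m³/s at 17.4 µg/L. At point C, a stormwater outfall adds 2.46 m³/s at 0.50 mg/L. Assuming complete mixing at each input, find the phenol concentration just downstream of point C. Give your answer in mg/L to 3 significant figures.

0.0357 mg/L

3.9 µg/L = 0.0039 mg/L.
After input A: C = (50.8·0.0039 + 0.028·17) / 50.83 = 0.01326 mg/L.
17.4 µg/L = 0.0174 mg/L.
After input B: C = (50.83·0.01326 + 0.043·0.0174) / 50.87 = 0.01327 mg/L.
After input C: C = (50.87·0.01327 + 2.46·0.5) / 53.33 = 0.03572 mg/L.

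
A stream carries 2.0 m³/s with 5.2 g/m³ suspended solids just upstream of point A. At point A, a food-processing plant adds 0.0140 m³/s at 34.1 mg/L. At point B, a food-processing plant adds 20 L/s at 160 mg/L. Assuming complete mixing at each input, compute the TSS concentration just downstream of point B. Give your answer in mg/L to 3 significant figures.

After input A: C = (2·5.2 + 0.014·34.1) / 2.014 = 5.401 mg/L.
20 L/s = 0.02 m³/s.
After input B: C = (2.014·5.401 + 0.02·160) / 2.034 = 6.921 mg/L.

6.92 mg/L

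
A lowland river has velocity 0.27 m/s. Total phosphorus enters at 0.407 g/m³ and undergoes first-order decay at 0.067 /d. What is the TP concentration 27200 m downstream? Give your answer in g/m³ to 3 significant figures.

0.376 g/m³

Travel time t = 27200 m / 0.27 m/s = 2.72e+04/0.27 = 1.007e+05 s = 1.166 d.
First-order decay: C = 0.407·exp(−0.067·1.166) = 0.407·0.9249 = 0.3764 g/m³.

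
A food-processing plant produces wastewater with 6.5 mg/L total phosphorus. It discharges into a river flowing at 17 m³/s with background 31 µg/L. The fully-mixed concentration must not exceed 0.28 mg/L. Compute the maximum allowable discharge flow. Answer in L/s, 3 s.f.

681 L/s

31 µg/L = 0.031 mg/L.
Mass balance at complete mixing: C_std·(Q_w + Q_r) = Q_w·C_e + Q_r·C_b.
Rearranging, Q_w = Q_r·(C_std − C_b)/(C_e − C_std) = 17·(0.28 − 0.031) / (6.5 − 0.28) = 0.6805 m³/s.
= 680.5 L/s.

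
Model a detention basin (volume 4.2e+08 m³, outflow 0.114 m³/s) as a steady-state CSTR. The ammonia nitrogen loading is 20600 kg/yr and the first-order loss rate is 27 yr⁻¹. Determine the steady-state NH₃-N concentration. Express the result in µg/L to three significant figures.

Outflow Q = 0.114 m³/s × 3.156e+07 s/yr = 3.598e+06 m³/yr.
Steady-state CSTR mass balance: W = Q·C + k·V·C, so C = W/(Q + kV).
Q + kV = 3.598e+06 + 27·4.2e+08 = 1.134e+10 m³/yr.
C = 20600/1.134e+10 = 1.816e-06 kg/m³ = 0.001816 mg/L = 1.816 µg/L.

1.82 µg/L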